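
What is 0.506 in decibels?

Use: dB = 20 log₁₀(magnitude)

dB = 20 log₁₀(0.506) = -5.9 dB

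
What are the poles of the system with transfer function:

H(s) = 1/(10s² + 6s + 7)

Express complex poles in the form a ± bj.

Discriminant = 6² - 4×10×7 = 36 - 280 = -244 < 0, so the poles are a complex conjugate pair s = (-6 ± j√244)/(2×10). Real part = -6/(2×10) = -6/20 = -0.3; imaginary part = ±√244/(2×10) ≈ 0.7810. Poles: s = -0.3 ± 0.7810j.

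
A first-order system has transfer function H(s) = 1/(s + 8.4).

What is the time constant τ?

For H(s) = 1/(s + 1/τ), the pole is at -1/τ = -8.4, so τ = 1/8.4 = 0.1190 s.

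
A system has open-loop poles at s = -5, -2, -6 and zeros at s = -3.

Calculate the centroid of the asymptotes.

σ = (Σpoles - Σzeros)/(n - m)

σ = (Σpoles - Σzeros)/(n - m) = (-13 - (-3))/(3 - 1) = -10/2 = -5.0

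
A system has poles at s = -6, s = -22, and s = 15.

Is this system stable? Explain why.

Pole(s) at s = 15 are not in the left half-plane. System is unstable.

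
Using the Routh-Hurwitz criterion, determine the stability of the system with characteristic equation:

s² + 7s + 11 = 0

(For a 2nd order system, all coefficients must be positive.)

Coefficients: 1, 7, 11. All positive, so system is stable.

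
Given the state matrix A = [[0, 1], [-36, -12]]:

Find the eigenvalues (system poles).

det(A - λI) = λ² - (-12)λ + 36 = (λ - (-6))(λ - (-6)). Eigenvalues: -6, -6.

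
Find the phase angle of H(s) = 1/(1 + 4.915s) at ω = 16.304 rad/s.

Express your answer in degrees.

Phase = -arctan(ωτ) = -arctan(16.304 × 4.915) = -89.3°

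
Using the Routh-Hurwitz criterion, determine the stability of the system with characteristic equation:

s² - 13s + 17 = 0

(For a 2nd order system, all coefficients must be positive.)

Coefficients: 1, -13, 17. b=-13 not positive, so system is unstable.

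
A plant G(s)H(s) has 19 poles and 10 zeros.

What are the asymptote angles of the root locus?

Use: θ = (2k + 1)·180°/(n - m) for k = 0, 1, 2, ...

n - m = 19 - 10 = 9. Angles: θk = (2k + 1)·180°/9 = 20°, 60°, 100°, 140°, 180°, 220°, 260°, 300°, 340°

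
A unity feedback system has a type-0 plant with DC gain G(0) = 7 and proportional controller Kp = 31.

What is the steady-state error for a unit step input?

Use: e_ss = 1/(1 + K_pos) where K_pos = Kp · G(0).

K_pos = Kp · G(0) = 31 × 7 = 217. e_ss = 1/(1 + 217) = 0.0046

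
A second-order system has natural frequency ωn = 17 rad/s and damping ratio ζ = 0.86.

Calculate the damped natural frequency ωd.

ωd = ωn√(1 - ζ²) = 17√(1 - 0.86²) = 8.67 rad/s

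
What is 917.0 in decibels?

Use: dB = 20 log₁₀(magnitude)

dB = 20 log₁₀(917.0) = 59.2 dB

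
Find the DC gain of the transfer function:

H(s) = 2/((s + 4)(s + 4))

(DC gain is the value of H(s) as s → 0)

DC gain = H(0) = 2/(4 × 4) = 2/16 = 0.125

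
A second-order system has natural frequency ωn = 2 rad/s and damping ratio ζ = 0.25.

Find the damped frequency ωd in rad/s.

ωd = ωn√(1 - ζ²) = 2√(1 - 0.25²) = 1.94 rad/s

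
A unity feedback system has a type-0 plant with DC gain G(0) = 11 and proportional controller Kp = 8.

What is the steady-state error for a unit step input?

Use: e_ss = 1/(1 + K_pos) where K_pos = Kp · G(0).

K_pos = Kp · G(0) = 8 × 11 = 88. e_ss = 1/(1 + 88) = 0.0112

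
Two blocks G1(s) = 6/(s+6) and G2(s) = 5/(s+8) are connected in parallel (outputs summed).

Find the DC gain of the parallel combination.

Parallel: G_eq = G1 + G2. DC gain = G1(0) + G2(0) = 6/6 + 5/8 = 1 + 0.625 = 1.625.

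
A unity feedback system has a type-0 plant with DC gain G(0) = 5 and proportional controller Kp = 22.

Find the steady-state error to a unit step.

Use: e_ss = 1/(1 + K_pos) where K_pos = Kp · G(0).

K_pos = Kp · G(0) = 22 × 5 = 110. e_ss = 1/(1 + 110) = 0.0090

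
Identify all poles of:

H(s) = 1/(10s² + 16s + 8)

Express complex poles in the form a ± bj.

Discriminant = 16² - 4×10×8 = 256 - 320 = -64 < 0, so the poles are a complex conjugate pair s = (-16 ± j√64)/(2×10). Real part = -16/(2×10) = -16/20 = -0.8; imaginary part = ±√64/(2×10) = 8/20 = 0.4. Poles: s = -0.8 ± 0.4j.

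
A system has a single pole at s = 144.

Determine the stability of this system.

Pole at s = 144 is in the right half-plane. Unstable.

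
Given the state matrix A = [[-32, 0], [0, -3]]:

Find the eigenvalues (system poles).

For diagonal matrix, eigenvalues are diagonal entries: λ₁ = -32, λ₂ = -3.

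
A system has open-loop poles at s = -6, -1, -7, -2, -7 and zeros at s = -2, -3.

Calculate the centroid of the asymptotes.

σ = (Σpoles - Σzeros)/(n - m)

σ = (Σpoles - Σzeros)/(n - m) = (-23 - (-5))/(5 - 2) = -18/3 = -6.0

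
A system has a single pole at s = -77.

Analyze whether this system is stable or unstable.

Pole at s = -77 is in the left half-plane. Stable.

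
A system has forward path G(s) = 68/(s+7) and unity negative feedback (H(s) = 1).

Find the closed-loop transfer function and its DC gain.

T(s) = G/(1+GH) = [68/(s+7)] / [1 + 68/(s+7)] = 68/(s+7+68) = 68/(s+75). DC gain = 68/75 = 0.9067.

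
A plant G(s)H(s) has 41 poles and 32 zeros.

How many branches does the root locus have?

Root locus has n branches where n = number of poles = 41.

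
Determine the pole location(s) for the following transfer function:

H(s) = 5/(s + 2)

Pole is where denominator = 0: s + 2 = 0, so s = -2.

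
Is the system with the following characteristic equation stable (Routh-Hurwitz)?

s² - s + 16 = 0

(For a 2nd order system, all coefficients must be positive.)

Coefficients: 1, -1, 16. b=-1 not positive, so system is unstable.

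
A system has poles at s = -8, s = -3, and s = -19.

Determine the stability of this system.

All poles are in the left half-plane. System is stable.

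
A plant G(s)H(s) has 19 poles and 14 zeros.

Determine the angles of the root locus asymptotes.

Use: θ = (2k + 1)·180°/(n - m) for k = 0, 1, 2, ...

n - m = 19 - 14 = 5. Angles: θk = (2k + 1)·180°/5 = 36°, 108°, 180°, 252°, 324°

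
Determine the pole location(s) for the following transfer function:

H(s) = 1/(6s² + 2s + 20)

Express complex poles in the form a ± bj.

Discriminant = 2² - 4×6×20 = 4 - 480 = -476 < 0, so the poles are a complex conjugate pair s = (-2 ± j√476)/(2×6). Real part = -2/(2×6) = -2/12 ≈ -0.1667; imaginary part = ±√476/(2×6) ≈ 1.8181. Poles: s = -0.1667 ± 1.8181j.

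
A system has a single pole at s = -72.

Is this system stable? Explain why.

Pole at s = -72 is in the left half-plane. Stable.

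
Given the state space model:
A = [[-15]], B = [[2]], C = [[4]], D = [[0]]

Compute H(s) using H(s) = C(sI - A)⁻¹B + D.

(sI - A)⁻¹ = 1/(s + 15). H(s) = 4 × 2/(s + 15) + 0 = 8/(s + 15).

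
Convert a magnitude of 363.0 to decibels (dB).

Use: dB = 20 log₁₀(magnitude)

dB = 20 log₁₀(363.0) = 51.2 dB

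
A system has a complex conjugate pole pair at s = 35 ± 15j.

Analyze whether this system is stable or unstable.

Real part of poles is 35 (> 0, right half-plane). Unstable.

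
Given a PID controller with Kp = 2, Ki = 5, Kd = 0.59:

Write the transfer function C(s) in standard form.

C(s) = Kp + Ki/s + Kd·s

Substituting values: C(s) = 2 + 5/s + 0.59s = (0.59s² + 2s + 5)/s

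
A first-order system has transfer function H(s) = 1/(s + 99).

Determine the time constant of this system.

For H(s) = 1/(s + 1/τ), the pole is at -1/τ = -99, so τ = 1/99 = 0.0101 s.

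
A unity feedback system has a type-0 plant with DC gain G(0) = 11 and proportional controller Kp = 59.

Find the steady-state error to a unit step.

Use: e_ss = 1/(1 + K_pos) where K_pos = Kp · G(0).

K_pos = Kp · G(0) = 59 × 11 = 649. e_ss = 1/(1 + 649) = 0.0015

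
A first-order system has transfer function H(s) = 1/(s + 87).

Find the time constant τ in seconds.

For H(s) = 1/(s + 1/τ), the pole is at -1/τ = -87, so τ = 1/87 = 0.0115 s.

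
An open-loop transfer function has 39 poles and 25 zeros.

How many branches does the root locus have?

Root locus has n branches where n = number of poles = 39.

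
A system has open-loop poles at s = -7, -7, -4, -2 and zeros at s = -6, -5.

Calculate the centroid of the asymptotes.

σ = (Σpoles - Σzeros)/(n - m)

σ = (Σpoles - Σzeros)/(n - m) = (-20 - (-11))/(4 - 2) = -9/2 = -4.5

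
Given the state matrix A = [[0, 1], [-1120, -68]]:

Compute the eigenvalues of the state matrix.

det(A - λI) = λ² - (-68)λ + 1120 = (λ - (-28))(λ - (-40)). Eigenvalues: -28, -40.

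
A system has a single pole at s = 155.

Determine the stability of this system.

Pole at s = 155 is in the right half-plane. Unstable.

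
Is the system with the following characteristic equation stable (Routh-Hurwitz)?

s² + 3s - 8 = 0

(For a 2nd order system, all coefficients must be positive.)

Coefficients: 1, 3, -8. c=-8 not positive, so system is unstable.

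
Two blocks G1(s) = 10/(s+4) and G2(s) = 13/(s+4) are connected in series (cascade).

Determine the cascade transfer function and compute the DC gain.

Series: multiply transfer functions. G_eq = 10/(s+4) × 13/(s+4) = 130/((s+4)(s+4)). DC gain = 130/(4×4) = 8.125.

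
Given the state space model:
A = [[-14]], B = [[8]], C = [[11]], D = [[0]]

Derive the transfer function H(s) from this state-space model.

(sI - A)⁻¹ = 1/(s + 14). H(s) = 11 × 8/(s + 14) + 0 = 88/(s + 14).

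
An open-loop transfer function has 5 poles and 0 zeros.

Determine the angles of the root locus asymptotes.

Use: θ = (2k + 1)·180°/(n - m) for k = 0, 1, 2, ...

n - m = 5 - 0 = 5. Angles: θk = (2k + 1)·180°/5 = 36°, 108°, 180°, 252°, 324°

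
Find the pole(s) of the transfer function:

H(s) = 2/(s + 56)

Pole is where denominator = 0: s + 56 = 0, so s = -56.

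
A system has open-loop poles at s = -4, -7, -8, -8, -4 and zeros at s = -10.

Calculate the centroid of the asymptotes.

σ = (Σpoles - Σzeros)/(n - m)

σ = (Σpoles - Σzeros)/(n - m) = (-31 - (-10))/(5 - 1) = -21/4 = -5.25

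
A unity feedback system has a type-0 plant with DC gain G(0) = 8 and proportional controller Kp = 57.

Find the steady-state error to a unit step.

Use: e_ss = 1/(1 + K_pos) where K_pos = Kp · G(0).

K_pos = Kp · G(0) = 57 × 8 = 456. e_ss = 1/(1 + 456) = 0.0022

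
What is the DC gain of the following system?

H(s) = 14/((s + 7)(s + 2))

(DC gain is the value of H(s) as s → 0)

DC gain = H(0) = 14/(7 × 2) = 14/14 = 1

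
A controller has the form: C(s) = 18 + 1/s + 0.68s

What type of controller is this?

This is a Proportional-Integral-Derivative (PID) controller.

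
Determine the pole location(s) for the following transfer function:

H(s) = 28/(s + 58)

Pole is where denominator = 0: s + 58 = 0, so s = -58.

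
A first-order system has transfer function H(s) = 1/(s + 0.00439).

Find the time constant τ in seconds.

For H(s) = 1/(s + 1/τ), the pole is at -1/τ = -0.00439, so τ = 1/0.00439 = 227.8 s.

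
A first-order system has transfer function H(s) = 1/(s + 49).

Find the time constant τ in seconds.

For H(s) = 1/(s + 1/τ), the pole is at -1/τ = -49, so τ = 1/49 = 0.0204 s.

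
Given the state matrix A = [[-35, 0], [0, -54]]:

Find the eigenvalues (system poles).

For diagonal matrix, eigenvalues are diagonal entries: λ₁ = -35, λ₂ = -54.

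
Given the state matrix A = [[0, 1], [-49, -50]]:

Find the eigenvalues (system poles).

det(A - λI) = λ² - (-50)λ + 49 = (λ - (-1))(λ - (-49)). Eigenvalues: -1, -49.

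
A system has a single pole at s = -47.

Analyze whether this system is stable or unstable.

Pole at s = -47 is in the left half-plane. Stable.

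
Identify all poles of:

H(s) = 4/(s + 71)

Pole is where denominator = 0: s + 71 = 0, so s = -71.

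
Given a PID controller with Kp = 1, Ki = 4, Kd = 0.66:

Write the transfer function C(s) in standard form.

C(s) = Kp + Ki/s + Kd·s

Substituting values: C(s) = 1 + 4/s + 0.66s = (0.66s² + s + 4)/s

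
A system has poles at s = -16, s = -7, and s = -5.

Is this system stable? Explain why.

All poles are in the left half-plane. System is stable.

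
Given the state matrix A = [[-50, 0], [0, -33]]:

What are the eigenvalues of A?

For diagonal matrix, eigenvalues are diagonal entries: λ₁ = -50, λ₂ = -33.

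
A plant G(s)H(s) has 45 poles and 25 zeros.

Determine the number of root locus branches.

Root locus has n branches where n = number of poles = 45.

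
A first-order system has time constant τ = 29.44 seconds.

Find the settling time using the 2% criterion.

For first-order system, 2% settling time ≈ 4τ = 4 × 29.44 = 117.76 s.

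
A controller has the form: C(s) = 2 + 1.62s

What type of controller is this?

This is a Proportional-Derivative (PD) controller.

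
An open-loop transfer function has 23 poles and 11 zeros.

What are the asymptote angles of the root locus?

n - m = 23 - 11 = 12. Angles: θk = (2k + 1)·180°/12 = 15°, 45°, 75°, 105°, 135°, 165°, 195°, 225°, 255°, 285°, 315°, 345°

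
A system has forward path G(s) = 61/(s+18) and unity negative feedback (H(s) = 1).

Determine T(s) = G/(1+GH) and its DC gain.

T(s) = G/(1+GH) = [61/(s+18)] / [1 + 61/(s+18)] = 61/(s+18+61) = 61/(s+79). DC gain = 61/79 = 0.7722.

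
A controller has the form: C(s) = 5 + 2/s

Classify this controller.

This is a Proportional-Integral (PI) controller.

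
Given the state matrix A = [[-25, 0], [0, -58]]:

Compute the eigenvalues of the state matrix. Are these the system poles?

For diagonal matrix, eigenvalues are diagonal entries: λ₁ = -25, λ₂ = -58. Eigenvalues of A = system poles.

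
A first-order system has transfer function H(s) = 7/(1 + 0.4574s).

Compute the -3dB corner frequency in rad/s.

Corner frequency = 1/τ = 1/0.4574 = 2.186 rad/s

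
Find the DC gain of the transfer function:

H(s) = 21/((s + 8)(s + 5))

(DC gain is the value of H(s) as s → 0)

DC gain = H(0) = 21/(8 × 5) = 21/40 = 0.525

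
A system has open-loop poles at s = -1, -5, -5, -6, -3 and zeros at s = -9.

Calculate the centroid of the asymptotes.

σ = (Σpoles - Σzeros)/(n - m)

σ = (Σpoles - Σzeros)/(n - m) = (-20 - (-9))/(5 - 1) = -11/4 = -2.75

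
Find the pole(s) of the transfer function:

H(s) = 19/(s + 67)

Pole is where denominator = 0: s + 67 = 0, so s = -67.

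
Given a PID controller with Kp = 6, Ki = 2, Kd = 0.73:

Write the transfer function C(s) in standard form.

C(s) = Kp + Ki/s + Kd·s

Substituting values: C(s) = 6 + 2/s + 0.73s = (0.73s² + 6s + 2)/s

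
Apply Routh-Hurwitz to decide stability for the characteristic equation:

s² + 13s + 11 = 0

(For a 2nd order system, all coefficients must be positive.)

Coefficients: 1, 13, 11. All positive, so system is stable.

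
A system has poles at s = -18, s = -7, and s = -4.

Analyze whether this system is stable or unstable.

All poles are in the left half-plane. System is stable.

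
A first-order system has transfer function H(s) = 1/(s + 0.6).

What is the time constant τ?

For H(s) = 1/(s + 1/τ), the pole is at -1/τ = -0.6, so τ = 1/0.6 = 1.6667 s.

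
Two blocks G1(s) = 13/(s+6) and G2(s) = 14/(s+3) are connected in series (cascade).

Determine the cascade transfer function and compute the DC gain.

Series: multiply transfer functions. G_eq = 13/(s+6) × 14/(s+3) = 182/((s+6)(s+3)). DC gain = 182/(6×3) = 10.1111.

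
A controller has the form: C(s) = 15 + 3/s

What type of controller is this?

This is a Proportional-Integral (PI) controller.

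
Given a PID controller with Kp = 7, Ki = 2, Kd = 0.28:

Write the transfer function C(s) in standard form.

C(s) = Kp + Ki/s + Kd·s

Substituting values: C(s) = 7 + 2/s + 0.28s = (0.28s² + 7s + 2)/s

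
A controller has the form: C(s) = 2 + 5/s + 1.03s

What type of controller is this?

This is a Proportional-Integral-Derivative (PID) controller.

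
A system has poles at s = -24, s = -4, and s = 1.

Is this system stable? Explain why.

Pole(s) at s = 1 are not in the left half-plane. System is unstable.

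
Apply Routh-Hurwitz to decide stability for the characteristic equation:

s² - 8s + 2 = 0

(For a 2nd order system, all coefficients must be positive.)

Coefficients: 1, -8, 2. b=-8 not positive, so system is unstable.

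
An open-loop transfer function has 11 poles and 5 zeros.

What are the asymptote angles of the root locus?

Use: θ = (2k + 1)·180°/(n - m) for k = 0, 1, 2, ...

n - m = 11 - 5 = 6. Angles: θk = (2k + 1)·180°/6 = 30°, 90°, 150°, 210°, 270°, 330°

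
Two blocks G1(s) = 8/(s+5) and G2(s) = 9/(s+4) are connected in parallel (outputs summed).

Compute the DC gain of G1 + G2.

Parallel: G_eq = G1 + G2. DC gain = G1(0) + G2(0) = 8/5 + 9/4 = 1.6 + 2.25 = 3.85.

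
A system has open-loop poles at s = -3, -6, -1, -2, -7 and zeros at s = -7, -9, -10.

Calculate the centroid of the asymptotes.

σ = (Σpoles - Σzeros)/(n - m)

σ = (Σpoles - Σzeros)/(n - m) = (-19 - (-26))/(5 - 3) = 7/2 = 3.5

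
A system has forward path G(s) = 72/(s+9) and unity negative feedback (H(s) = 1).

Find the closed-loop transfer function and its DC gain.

T(s) = G/(1+GH) = [72/(s+9)] / [1 + 72/(s+9)] = 72/(s+9+72) = 72/(s+81). DC gain = 72/81 = 0.8889.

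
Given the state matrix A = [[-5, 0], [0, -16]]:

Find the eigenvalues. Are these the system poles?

For diagonal matrix, eigenvalues are diagonal entries: λ₁ = -5, λ₂ = -16. Eigenvalues of A = system poles.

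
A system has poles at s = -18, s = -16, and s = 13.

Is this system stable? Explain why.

Pole(s) at s = 13 are not in the left half-plane. System is unstable.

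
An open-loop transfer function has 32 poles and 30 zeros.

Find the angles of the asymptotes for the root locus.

n - m = 32 - 30 = 2. Angles: θk = (2k + 1)·180°/2 = 90°, 270°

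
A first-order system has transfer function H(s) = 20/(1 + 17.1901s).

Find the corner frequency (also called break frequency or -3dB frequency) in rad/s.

Corner frequency = 1/τ = 1/17.1901 = 0.058 rad/s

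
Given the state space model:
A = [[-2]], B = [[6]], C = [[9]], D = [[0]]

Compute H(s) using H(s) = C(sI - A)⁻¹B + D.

(sI - A)⁻¹ = 1/(s + 2). H(s) = 9 × 6/(s + 2) + 0 = 54/(s + 2).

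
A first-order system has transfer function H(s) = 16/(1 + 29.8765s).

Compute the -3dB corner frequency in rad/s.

Corner frequency = 1/τ = 1/29.8765 = 0.033 rad/s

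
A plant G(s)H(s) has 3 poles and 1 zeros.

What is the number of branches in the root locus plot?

Root locus has n branches where n = number of poles = 3.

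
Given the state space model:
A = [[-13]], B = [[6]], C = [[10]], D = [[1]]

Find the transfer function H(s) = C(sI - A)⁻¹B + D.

(sI - A)⁻¹ = 1/(s + 13). H(s) = 10×6/(s + 13) + 1 = (s + 73)/(s + 13).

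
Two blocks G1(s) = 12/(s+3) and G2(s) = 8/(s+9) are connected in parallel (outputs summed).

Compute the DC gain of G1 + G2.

Parallel: G_eq = G1 + G2. DC gain = G1(0) + G2(0) = 12/3 + 8/9 = 4 + 0.8889 = 4.8889.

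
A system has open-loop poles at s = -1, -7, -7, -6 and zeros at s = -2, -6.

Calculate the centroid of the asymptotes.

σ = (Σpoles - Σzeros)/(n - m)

σ = (Σpoles - Σzeros)/(n - m) = (-21 - (-8))/(4 - 2) = -13/2 = -6.5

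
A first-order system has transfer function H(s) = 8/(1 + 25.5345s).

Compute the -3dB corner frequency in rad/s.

Corner frequency = 1/τ = 1/25.5345 = 0.039 rad/s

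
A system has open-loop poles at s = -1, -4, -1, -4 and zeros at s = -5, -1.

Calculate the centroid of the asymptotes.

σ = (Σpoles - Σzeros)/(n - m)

σ = (Σpoles - Σzeros)/(n - m) = (-10 - (-6))/(4 - 2) = -4/2 = -2.0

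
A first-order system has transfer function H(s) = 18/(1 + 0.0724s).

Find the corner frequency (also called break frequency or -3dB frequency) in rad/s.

Corner frequency = 1/τ = 1/0.0724 = 13.812 rad/s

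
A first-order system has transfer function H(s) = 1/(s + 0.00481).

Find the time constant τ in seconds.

For H(s) = 1/(s + 1/τ), the pole is at -1/τ = -0.00481, so τ = 1/0.00481 = 207.9 s.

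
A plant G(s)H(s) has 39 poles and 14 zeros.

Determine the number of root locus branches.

Root locus has n branches where n = number of poles = 39.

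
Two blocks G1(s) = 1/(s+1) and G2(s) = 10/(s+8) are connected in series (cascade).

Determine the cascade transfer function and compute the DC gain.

Series: multiply transfer functions. G_eq = 1/(s+1) × 10/(s+8) = 10/((s+1)(s+8)). DC gain = 10/(1×8) = 1.25.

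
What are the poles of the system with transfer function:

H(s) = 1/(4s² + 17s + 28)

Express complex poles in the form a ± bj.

Discriminant = 17² - 4×4×28 = 289 - 448 = -159 < 0, so the poles are a complex conjugate pair s = (-17 ± j√159)/(2×4). Real part = -17/(2×4) = -17/8 = -2.125; imaginary part = ±√159/(2×4) ≈ 1.5762. Poles: s = -2.125 ± 1.5762j.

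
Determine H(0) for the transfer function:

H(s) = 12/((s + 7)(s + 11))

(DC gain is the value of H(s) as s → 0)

DC gain = H(0) = 12/(7 × 11) = 12/77 = 0.1558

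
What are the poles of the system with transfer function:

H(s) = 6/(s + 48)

Pole is where denominator = 0: s + 48 = 0, so s = -48.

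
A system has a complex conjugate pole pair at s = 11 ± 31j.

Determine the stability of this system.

Real part of poles is 11 (> 0, right half-plane). Unstable.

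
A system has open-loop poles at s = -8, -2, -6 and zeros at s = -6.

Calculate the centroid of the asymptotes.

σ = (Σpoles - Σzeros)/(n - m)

σ = (Σpoles - Σzeros)/(n - m) = (-16 - (-6))/(3 - 1) = -10/2 = -5.0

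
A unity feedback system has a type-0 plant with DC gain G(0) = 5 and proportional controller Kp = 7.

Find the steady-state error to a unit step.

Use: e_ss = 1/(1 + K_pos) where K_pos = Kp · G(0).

K_pos = Kp · G(0) = 7 × 5 = 35. e_ss = 1/(1 + 35) = 0.0278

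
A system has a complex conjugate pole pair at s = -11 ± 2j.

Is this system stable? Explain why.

Real part of poles is -11 (< 0, left half-plane). Stable.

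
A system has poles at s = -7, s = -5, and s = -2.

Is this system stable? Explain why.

All poles are in the left half-plane. System is stable.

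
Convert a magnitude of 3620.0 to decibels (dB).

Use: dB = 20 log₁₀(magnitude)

dB = 20 log₁₀(3620.0) = 71.2 dB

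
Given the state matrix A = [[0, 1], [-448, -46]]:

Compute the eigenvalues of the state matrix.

det(A - λI) = λ² - (-46)λ + 448 = (λ - (-14))(λ - (-32)). Eigenvalues: -14, -32.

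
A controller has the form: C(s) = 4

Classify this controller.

This is a Proportional (P) controller.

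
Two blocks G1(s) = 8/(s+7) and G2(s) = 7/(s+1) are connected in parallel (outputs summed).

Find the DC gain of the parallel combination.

Parallel: G_eq = G1 + G2. DC gain = G1(0) + G2(0) = 8/7 + 7/1 = 1.1429 + 7 = 8.1429.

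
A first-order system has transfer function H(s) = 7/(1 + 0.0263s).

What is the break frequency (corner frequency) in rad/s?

Corner frequency = 1/τ = 1/0.0263 = 38.023 rad/s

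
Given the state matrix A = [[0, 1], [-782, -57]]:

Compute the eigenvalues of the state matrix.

det(A - λI) = λ² - (-57)λ + 782 = (λ - (-34))(λ - (-23)). Eigenvalues: -34, -23.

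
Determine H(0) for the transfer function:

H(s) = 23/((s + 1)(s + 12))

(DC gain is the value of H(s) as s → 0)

DC gain = H(0) = 23/(1 × 12) = 23/12 = 1.9167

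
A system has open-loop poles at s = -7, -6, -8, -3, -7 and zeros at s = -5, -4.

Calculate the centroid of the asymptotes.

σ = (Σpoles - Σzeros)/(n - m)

σ = (Σpoles - Σzeros)/(n - m) = (-31 - (-9))/(5 - 2) = -22/3 = -7.33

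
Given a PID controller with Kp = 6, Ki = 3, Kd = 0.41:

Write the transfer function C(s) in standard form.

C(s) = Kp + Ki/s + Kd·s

Substituting values: C(s) = 6 + 3/s + 0.41s = (0.41s² + 6s + 3)/s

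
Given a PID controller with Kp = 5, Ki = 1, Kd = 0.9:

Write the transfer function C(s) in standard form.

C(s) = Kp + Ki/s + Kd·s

Substituting values: C(s) = 5 + 1/s + 0.9s = (0.9s² + 5s + 1)/s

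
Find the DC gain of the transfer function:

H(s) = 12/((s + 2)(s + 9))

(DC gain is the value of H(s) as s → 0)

DC gain = H(0) = 12/(2 × 9) = 12/18 = 0.6667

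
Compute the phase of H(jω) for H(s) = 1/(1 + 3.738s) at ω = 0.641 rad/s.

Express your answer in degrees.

Phase = -arctan(ωτ) = -arctan(0.641 × 3.738) = -67.3°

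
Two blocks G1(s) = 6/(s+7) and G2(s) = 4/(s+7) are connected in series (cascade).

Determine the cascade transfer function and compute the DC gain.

Series: multiply transfer functions. G_eq = 6/(s+7) × 4/(s+7) = 24/((s+7)(s+7)). DC gain = 24/(7×7) = 0.4898.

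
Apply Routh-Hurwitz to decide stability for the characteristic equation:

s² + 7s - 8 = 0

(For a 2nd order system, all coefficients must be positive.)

Coefficients: 1, 7, -8. c=-8 not positive, so system is unstable.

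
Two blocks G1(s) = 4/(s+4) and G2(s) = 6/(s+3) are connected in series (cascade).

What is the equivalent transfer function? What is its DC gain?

Series: multiply transfer functions. G_eq = 4/(s+4) × 6/(s+3) = 24/((s+4)(s+3)). DC gain = 24/(4×3) = 2.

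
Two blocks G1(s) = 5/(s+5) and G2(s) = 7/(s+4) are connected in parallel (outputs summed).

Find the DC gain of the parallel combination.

Parallel: G_eq = G1 + G2. DC gain = G1(0) + G2(0) = 5/5 + 7/4 = 1 + 1.75 = 2.75.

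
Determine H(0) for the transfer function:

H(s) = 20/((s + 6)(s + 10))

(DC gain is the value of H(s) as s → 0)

DC gain = H(0) = 20/(6 × 10) = 20/60 = 0.3333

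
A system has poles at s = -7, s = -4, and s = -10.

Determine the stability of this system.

All poles are in the left half-plane. System is stable.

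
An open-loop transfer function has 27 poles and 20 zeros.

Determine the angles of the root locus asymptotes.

n - m = 27 - 20 = 7. Angles: θk = (2k + 1)·180°/7 = 25.71°, 77.14°, 128.57°, 180°, 231.43°, 282.86°, 334.29°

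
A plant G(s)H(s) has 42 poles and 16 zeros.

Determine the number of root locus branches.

Root locus has n branches where n = number of poles = 42.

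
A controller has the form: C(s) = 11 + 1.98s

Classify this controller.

This is a Proportional-Derivative (PD) controller.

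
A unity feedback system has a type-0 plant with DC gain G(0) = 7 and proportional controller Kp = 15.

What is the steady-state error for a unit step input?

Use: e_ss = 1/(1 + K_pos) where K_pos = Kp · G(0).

K_pos = Kp · G(0) = 15 × 7 = 105. e_ss = 1/(1 + 105) = 0.0094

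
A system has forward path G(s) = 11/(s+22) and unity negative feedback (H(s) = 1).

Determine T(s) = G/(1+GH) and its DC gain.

T(s) = G/(1+GH) = [11/(s+22)] / [1 + 11/(s+22)] = 11/(s+22+11) = 11/(s+33). DC gain = 11/33 = 0.3333.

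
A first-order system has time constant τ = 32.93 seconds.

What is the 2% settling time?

For first-order system, 2% settling time ≈ 4τ = 4 × 32.93 = 131.72 s.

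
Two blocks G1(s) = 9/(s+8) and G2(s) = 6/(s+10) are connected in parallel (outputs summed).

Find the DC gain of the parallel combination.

Parallel: G_eq = G1 + G2. DC gain = G1(0) + G2(0) = 9/8 + 6/10 = 1.125 + 0.6 = 1.725.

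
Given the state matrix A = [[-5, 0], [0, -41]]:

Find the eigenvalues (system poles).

For diagonal matrix, eigenvalues are diagonal entries: λ₁ = -5, λ₂ = -41.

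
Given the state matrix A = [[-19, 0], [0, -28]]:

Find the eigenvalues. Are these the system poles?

For diagonal matrix, eigenvalues are diagonal entries: λ₁ = -19, λ₂ = -28. Eigenvalues of A = system poles.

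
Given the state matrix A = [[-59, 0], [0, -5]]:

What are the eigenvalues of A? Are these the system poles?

For diagonal matrix, eigenvalues are diagonal entries: λ₁ = -59, λ₂ = -5. Eigenvalues of A = system poles.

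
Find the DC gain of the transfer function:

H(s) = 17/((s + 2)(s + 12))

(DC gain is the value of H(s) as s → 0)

DC gain = H(0) = 17/(2 × 12) = 17/24 = 0.7083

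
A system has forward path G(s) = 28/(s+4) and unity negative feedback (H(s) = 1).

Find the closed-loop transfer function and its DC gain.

T(s) = G/(1+GH) = [28/(s+4)] / [1 + 28/(s+4)] = 28/(s+4+28) = 28/(s+32). DC gain = 28/32 = 0.875.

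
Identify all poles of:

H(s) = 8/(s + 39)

Pole is where denominator = 0: s + 39 = 0, so s = -39.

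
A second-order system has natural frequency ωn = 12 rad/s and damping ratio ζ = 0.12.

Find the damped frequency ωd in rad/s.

ωd = ωn√(1 - ζ²) = 12√(1 - 0.12²) = 11.91 rad/s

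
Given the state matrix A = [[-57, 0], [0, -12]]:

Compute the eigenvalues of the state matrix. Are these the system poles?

For diagonal matrix, eigenvalues are diagonal entries: λ₁ = -57, λ₂ = -12. Eigenvalues of A = system poles.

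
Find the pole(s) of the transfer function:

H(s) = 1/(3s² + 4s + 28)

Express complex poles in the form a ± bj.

Discriminant = 4² - 4×3×28 = 16 - 336 = -320 < 0, so the poles are a complex conjugate pair s = (-4 ± j√320)/(2×3). Real part = -4/(2×3) = -4/6 ≈ -0.6667; imaginary part = ±√320/(2×3) ≈ 2.9814. Poles: s = -0.6667 ± 2.9814j.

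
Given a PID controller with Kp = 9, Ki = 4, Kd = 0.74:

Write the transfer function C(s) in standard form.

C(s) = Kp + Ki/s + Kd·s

Substituting values: C(s) = 9 + 4/s + 0.74s = (0.74s² + 9s + 4)/s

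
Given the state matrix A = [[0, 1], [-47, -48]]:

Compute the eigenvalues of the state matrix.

det(A - λI) = λ² - (-48)λ + 47 = (λ - (-47))(λ - (-1)). Eigenvalues: -47, -1.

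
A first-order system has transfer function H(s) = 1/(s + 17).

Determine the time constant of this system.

For H(s) = 1/(s + 1/τ), the pole is at -1/τ = -17, so τ = 1/17 = 0.0588 s.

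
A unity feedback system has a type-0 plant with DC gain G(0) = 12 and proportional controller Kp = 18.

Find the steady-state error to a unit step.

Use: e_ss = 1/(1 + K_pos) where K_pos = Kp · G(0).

K_pos = Kp · G(0) = 18 × 12 = 216. e_ss = 1/(1 + 216) = 0.0046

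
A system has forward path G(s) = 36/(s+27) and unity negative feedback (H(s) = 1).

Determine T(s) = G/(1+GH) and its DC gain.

T(s) = G/(1+GH) = [36/(s+27)] / [1 + 36/(s+27)] = 36/(s+27+36) = 36/(s+63). DC gain = 36/63 = 0.5714.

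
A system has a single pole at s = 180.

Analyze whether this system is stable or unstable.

Pole at s = 180 is in the right half-plane. Unstable.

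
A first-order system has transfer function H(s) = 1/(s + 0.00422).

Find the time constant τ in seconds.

For H(s) = 1/(s + 1/τ), the pole is at -1/τ = -0.00422, so τ = 1/0.00422 = 237 s.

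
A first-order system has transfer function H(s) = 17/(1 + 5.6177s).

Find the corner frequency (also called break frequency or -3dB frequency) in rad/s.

Corner frequency = 1/τ = 1/5.6177 = 0.178 rad/s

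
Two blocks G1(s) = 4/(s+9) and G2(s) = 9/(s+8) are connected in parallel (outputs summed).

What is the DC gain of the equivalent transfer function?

Parallel: G_eq = G1 + G2. DC gain = G1(0) + G2(0) = 4/9 + 9/8 = 0.4444 + 1.125 = 1.5694.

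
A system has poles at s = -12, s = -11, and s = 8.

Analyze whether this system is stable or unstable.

Pole(s) at s = 8 are not in the left half-plane. System is unstable.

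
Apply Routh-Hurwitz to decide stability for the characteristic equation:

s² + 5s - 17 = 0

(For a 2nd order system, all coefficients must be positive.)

Coefficients: 1, 5, -17. c=-17 not positive, so system is unstable.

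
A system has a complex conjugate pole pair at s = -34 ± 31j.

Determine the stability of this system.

Real part of poles is -34 (< 0, left half-plane). Stable.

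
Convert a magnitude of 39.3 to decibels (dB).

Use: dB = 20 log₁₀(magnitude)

dB = 20 log₁₀(39.3) = 31.9 dB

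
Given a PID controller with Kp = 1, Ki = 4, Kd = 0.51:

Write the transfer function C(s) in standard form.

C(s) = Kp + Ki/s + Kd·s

Substituting values: C(s) = 1 + 4/s + 0.51s = (0.51s² + s + 4)/s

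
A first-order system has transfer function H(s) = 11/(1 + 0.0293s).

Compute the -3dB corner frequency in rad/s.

Corner frequency = 1/τ = 1/0.0293 = 34.13 rad/s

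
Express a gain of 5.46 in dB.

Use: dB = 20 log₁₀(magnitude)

dB = 20 log₁₀(5.46) = 14.7 dB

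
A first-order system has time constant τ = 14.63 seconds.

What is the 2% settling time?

For first-order system, 2% settling time ≈ 4τ = 4 × 14.63 = 58.52 s.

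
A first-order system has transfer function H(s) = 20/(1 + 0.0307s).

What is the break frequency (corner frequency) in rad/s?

Corner frequency = 1/τ = 1/0.0307 = 32.573 rad/s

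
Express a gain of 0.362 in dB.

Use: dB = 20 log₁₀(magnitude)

dB = 20 log₁₀(0.362) = -8.8 dB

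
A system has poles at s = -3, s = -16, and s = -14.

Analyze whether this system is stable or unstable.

All poles are in the left half-plane. System is stable.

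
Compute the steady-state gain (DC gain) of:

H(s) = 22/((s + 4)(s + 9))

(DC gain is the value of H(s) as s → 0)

DC gain = H(0) = 22/(4 × 9) = 22/36 = 0.6111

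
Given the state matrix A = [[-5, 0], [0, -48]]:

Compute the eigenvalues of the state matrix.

For diagonal matrix, eigenvalues are diagonal entries: λ₁ = -5, λ₂ = -48.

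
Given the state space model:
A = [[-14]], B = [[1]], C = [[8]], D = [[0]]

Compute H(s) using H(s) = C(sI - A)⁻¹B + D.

(sI - A)⁻¹ = 1/(s + 14). H(s) = 8 × 1/(s + 14) + 0 = 8/(s + 14).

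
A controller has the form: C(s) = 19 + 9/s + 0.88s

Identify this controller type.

This is a Proportional-Integral-Derivative (PID) controller.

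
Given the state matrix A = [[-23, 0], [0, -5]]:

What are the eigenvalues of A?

For diagonal matrix, eigenvalues are diagonal entries: λ₁ = -23, λ₂ = -5.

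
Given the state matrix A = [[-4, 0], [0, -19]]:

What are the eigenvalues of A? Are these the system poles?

For diagonal matrix, eigenvalues are diagonal entries: λ₁ = -4, λ₂ = -19. Eigenvalues of A = system poles.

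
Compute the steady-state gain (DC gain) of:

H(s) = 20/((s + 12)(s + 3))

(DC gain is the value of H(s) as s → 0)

DC gain = H(0) = 20/(12 × 3) = 20/36 = 0.5556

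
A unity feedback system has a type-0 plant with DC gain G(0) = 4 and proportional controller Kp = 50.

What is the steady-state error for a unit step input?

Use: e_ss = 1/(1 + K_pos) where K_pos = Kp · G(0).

K_pos = Kp · G(0) = 50 × 4 = 200. e_ss = 1/(1 + 200) = 0.0050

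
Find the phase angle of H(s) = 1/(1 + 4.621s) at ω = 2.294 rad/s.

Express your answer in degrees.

Phase = -arctan(ωτ) = -arctan(2.294 × 4.621) = -84.6°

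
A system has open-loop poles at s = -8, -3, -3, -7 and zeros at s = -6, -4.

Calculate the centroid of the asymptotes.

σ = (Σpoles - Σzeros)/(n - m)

σ = (Σpoles - Σzeros)/(n - m) = (-21 - (-10))/(4 - 2) = -11/2 = -5.5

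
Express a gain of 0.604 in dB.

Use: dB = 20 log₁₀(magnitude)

dB = 20 log₁₀(0.604) = -4.4 dB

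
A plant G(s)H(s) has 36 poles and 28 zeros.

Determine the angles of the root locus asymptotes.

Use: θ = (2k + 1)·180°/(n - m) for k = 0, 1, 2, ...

n - m = 36 - 28 = 8. Angles: θk = (2k + 1)·180°/8 = 22.5°, 67.5°, 112.5°, 157.5°, 202.5°, 247.5°, 292.5°, 337.5°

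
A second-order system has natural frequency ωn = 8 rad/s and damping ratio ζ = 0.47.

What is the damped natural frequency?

ωd = ωn√(1 - ζ²) = 8√(1 - 0.47²) = 7.06 rad/s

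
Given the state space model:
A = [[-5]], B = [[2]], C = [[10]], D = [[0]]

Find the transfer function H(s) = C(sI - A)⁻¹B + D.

(sI - A)⁻¹ = 1/(s + 5). H(s) = 10 × 2/(s + 5) + 0 = 20/(s + 5).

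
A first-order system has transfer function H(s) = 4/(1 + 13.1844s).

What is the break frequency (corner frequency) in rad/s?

Corner frequency = 1/τ = 1/13.1844 = 0.076 rad/s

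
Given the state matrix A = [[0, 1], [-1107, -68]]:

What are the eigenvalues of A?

det(A - λI) = λ² - (-68)λ + 1107 = (λ - (-27))(λ - (-41)). Eigenvalues: -27, -41.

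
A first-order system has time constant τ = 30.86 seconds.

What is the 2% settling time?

For first-order system, 2% settling time ≈ 4τ = 4 × 30.86 = 123.44 s.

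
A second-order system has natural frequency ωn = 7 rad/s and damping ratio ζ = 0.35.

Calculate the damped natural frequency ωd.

ωd = ωn√(1 - ζ²) = 7√(1 - 0.35²) = 6.56 rad/s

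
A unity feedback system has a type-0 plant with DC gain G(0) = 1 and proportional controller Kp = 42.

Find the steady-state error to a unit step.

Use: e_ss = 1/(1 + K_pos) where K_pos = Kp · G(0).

K_pos = Kp · G(0) = 42 × 1 = 42. e_ss = 1/(1 + 42) = 0.0233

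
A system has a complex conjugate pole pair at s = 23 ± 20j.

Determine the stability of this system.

Real part of poles is 23 (> 0, right half-plane). Unstable.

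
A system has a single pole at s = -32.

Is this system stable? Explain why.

Pole at s = -32 is in the left half-plane. Stable.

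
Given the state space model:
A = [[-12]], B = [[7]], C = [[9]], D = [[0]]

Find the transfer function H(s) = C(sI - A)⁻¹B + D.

(sI - A)⁻¹ = 1/(s + 12). H(s) = 9 × 7/(s + 12) + 0 = 63/(s + 12).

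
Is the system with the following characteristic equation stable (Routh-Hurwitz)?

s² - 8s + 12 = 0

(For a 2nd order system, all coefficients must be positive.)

Coefficients: 1, -8, 12. b=-8 not positive, so system is unstable.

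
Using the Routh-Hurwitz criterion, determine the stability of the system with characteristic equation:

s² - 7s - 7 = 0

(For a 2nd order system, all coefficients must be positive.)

Coefficients: 1, -7, -7. b=-7, c=-7 not positive, so system is unstable.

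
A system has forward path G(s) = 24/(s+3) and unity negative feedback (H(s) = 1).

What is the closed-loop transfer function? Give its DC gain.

T(s) = G/(1+GH) = [24/(s+3)] / [1 + 24/(s+3)] = 24/(s+3+24) = 24/(s+27). DC gain = 24/27 = 0.8889.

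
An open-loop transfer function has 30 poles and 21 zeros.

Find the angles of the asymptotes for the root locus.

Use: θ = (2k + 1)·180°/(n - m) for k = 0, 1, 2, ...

n - m = 30 - 21 = 9. Angles: θk = (2k + 1)·180°/9 = 20°, 60°, 100°, 140°, 180°, 220°, 260°, 300°, 340°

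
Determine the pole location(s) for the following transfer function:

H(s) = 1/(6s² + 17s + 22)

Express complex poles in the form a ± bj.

Discriminant = 17² - 4×6×22 = 289 - 528 = -239 < 0, so the poles are a complex conjugate pair s = (-17 ± j√239)/(2×6). Real part = -17/(2×6) = -17/12 ≈ -1.4167; imaginary part = ±√239/(2×6) ≈ 1.2883. Poles: s = -1.4167 ± 1.2883j.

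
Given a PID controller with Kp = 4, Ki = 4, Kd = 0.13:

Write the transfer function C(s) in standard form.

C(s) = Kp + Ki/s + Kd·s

Substituting values: C(s) = 4 + 4/s + 0.13s = (0.13s² + 4s + 4)/s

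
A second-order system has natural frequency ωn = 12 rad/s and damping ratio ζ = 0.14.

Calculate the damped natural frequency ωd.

ωd = ωn√(1 - ζ²) = 12√(1 - 0.14²) = 11.88 rad/s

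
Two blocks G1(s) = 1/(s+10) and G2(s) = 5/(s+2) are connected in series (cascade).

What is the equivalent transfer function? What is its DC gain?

Series: multiply transfer functions. G_eq = 1/(s+10) × 5/(s+2) = 5/((s+10)(s+2)). DC gain = 5/(10×2) = 0.25.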